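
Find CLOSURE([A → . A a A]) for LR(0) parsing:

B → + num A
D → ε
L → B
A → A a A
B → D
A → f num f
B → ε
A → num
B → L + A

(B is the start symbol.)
To compute CLOSURE, for each item [A → α.Bβ] where B is a non-terminal, add [B → .γ] for all productions B → γ; repeat for the newly added items until nothing changes.

Start with: [A → . A a A]
  [A → . A a A] has the dot before A: add [A → . f num f], [A → . num]
No further items can be added.

CLOSURE = { [A → . A a A], [A → . f num f], [A → . num] }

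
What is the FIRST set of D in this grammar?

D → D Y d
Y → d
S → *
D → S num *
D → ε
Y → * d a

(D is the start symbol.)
{ '*', 'd', ε }

To compute FIRST(D), examine every production with D on the left-hand side, reading each right-hand side left to right until a non-nullable symbol is reached.

FIRST sets of the other non-terminals involved (by the same procedure, iterated to a fixed point):
  FIRST(Y) = { '*', 'd' }
  FIRST(S) = { '*' }

From D → D Y d:
  - D is the symbol being defined: contributes nothing new
    D is nullable, so continue to the next symbol
  - Y is a non-terminal: add FIRST(Y) \ {ε} = { '*', 'd' }
    Y is not nullable, so stop
From D → S num *:
  - S is a non-terminal: add FIRST(S) \ {ε} = { '*' }
    S is not nullable, so stop
From D → ε:
  - ε-production, so ε ∈ FIRST(D)

Collecting: FIRST(D) = { '*', 'd', ε }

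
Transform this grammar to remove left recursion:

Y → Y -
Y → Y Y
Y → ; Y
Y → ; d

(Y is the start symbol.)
Y is directly left-recursive. The standard transformation for
  A → A α₁ | ... | A α_m | β₁ | ... | β_n
is
  A  → β₁ A' | ... | β_n A'
  A' → α₁ A' | ... | α_m A' | ε

Y → ; Y becomes Y → ; Y Y'
Y → ; d becomes Y → ; d Y'
Y → Y - becomes Y' → - Y'
Y → Y Y becomes Y' → Y Y'
Add Y' → ε

Resulting grammar:
Y → ; Y Y'
Y → ; d Y'
Y' → - Y'
Y' → Y Y'
Y' → ε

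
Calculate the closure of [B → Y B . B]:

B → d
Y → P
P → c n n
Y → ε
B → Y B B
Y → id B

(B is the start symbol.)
Start with: [B → Y B . B]
  [B → Y B . B] has the dot before B: add [B → . d], [B → . Y B B]
  [B → . Y B B] has the dot before Y: add [Y → . P], [Y → .], [Y → . id B]
  [Y → . P] has the dot before P: add [P → . c n n]
No further items can be added.

CLOSURE = { [B → . Y B B], [B → . d], [B → Y B . B], [P → . c n n], [Y → . P], [Y → . id B], [Y → .] }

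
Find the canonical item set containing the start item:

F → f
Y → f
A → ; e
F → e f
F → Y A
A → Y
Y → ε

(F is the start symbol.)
{ [F → . Y A], [F → . e f], [F → . f], [F' → . F], [Y → . f], [Y → .] }

First, augment the grammar with F' → F
I₀ = CLOSURE({ [F' → . F] }):
  [F' → . F] has the dot before F: add [F → . f], [F → . e f], [F → . Y A]
  [F → . Y A] has the dot before Y: add [Y → . f], [Y → .]
No further items can be added.

I₀ = { [F → . Y A], [F → . e f], [F → . f], [F' → . F], [Y → . f], [Y → .] }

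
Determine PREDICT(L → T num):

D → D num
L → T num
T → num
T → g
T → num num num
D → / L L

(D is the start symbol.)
PREDICT(L → T num) = (FIRST(RHS) \ {ε}) ∪ (FOLLOW(L) if ε ∈ FIRST(RHS), i.e. RHS ⇒* ε)
FIRST(T) = { 'g', 'num' }
FIRST(T num) = { 'g', 'num' }
ε ∉ FIRST(T num), so FOLLOW(L) is not added.
PREDICT(L → T num) = { 'g', 'num' }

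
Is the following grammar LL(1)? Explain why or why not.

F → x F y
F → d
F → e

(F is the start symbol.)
Yes, the grammar is LL(1).

A grammar is LL(1) if for each non-terminal N with multiple productions, the predict sets of those productions are pairwise disjoint, where PREDICT(N → α) = (FIRST(α) \ {ε}) ∪ (FOLLOW(N) if α ⇒* ε).

For F:
  PREDICT(F → x F y) = { 'x' }
  PREDICT(F → d) = { 'd' }
  PREDICT(F → e) = { 'e' }

All predict sets are disjoint. The grammar IS LL(1).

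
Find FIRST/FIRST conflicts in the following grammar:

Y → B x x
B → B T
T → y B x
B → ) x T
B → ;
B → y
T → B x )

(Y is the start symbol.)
Yes. B → B T / B → ')' x T on { ')' }; B → B T / B → ';' on { ';' }; B → B T / B → y on { 'y' }; T → y B x / T → B x ')' on { 'y' }

A FIRST/FIRST conflict occurs when two productions N → α and N → β for the same non-terminal have FIRST(α) ∩ FIRST(β) ≠ ∅ (with ε ∈ FIRST of a nullable right-hand side, so two nullable alternatives also conflict).

FIRST sets of the non-terminals at (or reachable through a nullable prefix from) the front of some alternative:
  FIRST(B) = { ')', ';', 'y' }

Productions for B:
  B → B T: FIRST = { ')', ';', 'y' }
  B → ) x T: FIRST = { ')' }
  B → ;: FIRST = { ';' }
  B → y: FIRST = { 'y' }
Productions for T:
  T → y B x: FIRST = { 'y' }
  T → B x ): FIRST = { ')', ';', 'y' }
Y has only one production, so no FIRST/FIRST conflict is possible there.

Conflict for B: B → B T and B → ) x T
  Overlap: { ')' }
Conflict for B: B → B T and B → ;
  Overlap: { ';' }
Conflict for B: B → B T and B → y
  Overlap: { 'y' }
Conflict for T: T → y B x and T → B x )
  Overlap: { 'y' }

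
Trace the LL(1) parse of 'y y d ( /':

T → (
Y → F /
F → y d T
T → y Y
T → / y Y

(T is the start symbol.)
LL(1) parsing maintains a stack (initially the start symbol over $) and the input. At each step: if the stack top is a terminal, match it against the current input token; if it is a non-terminal N, replace it with the RHS of M[N, lookahead] (the unique production whose predict set contains the lookahead).

Stack is shown with the top on the left.

Stack      Input        Action
------------------------------
T $        y y d ( / $  output T → y Y
y Y $      y y d ( / $  match 'y'
Y $        y d ( / $    output Y → F /
F / $      y d ( / $    output F → y d T
y d T / $  y d ( / $    match 'y'
d T / $    d ( / $      match 'd'
T / $      ( / $        output T → (
( / $      ( / $        match '('
/ $        / $          match '/'
$          $            accept

The string is accepted.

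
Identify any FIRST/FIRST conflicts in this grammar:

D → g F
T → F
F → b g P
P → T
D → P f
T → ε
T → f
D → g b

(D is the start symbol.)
A FIRST/FIRST conflict occurs when two productions N → α and N → β for the same non-terminal have FIRST(α) ∩ FIRST(β) ≠ ∅ (with ε ∈ FIRST of a nullable right-hand side, so two nullable alternatives also conflict).

FIRST sets of the non-terminals at (or reachable through a nullable prefix from) the front of some alternative:
  FIRST(P) = { 'b', 'f', ε }
  FIRST(F) = { 'b' }

Productions for D:
  D → g F: FIRST = { 'g' }
  D → P f: FIRST = { 'b', 'f' }
  D → g b: FIRST = { 'g' }
Productions for T:
  T → F: FIRST = { 'b' }
  T → ε: FIRST = { ε }
  T → f: FIRST = { 'f' }
F, P have only one production, so no FIRST/FIRST conflict is possible there.

Conflict for D: D → g F and D → g b
  Overlap: { 'g' }

Answer: Yes. D → g F / D → g b on { 'g' }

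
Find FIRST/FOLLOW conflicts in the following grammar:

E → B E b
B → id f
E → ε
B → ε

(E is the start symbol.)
Yes. E → B E b with FOLLOW(E) on { 'b' }; B → id f with FOLLOW(B) on { 'id' }

A FIRST/FOLLOW conflict occurs when a non-terminal N has a nullable alternative N → β (β ⇒* ε) and another alternative N → α with FIRST(α) ∩ FOLLOW(N) ≠ ∅: on such a lookahead the parser cannot decide between expanding α and letting N vanish via β.

Nullable non-terminals: B, E.
FIRST sets used below: FIRST(B) = { 'id', ε }, FIRST(E) = { 'b', 'id', ε }

B: nullable alternative(s) B → ε; FOLLOW(B) = { 'b', 'id' }
  B → id f: FIRST \ {ε} = { 'id' } — overlaps FOLLOW(B) on { 'id' }: CONFLICT
  B → ε: FIRST \ {ε} = { } — this is the only nullable alternative, skip

E: nullable alternative(s) E → ε; FOLLOW(E) = { $, 'b' }
  E → B E b: FIRST \ {ε} = { 'b', 'id' } — overlaps FOLLOW(E) on { 'b' }: CONFLICT
  E → ε: FIRST \ {ε} = { } — this is the only nullable alternative, skip

So the grammar has 2 FIRST/FOLLOW conflicts (marked CONFLICT above).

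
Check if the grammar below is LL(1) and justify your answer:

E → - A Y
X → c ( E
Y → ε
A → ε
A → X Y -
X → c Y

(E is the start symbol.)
A grammar is LL(1) if for each non-terminal N with multiple productions, the predict sets of those productions are pairwise disjoint, where PREDICT(N → α) = (FIRST(α) \ {ε}) ∪ (FOLLOW(N) if α ⇒* ε).

Relevant sets:
  FIRST(X) = { 'c' }
  FOLLOW(A) = { $, '-' }

For X:
  PREDICT(X → c '(' E) = { 'c' }
  PREDICT(X → c Y) = { 'c' }
For A:
  PREDICT(A → ε) = { $, '-' }
  PREDICT(A → X Y '-') = { 'c' }
E, Y have a single production, so nothing to check there.

Conflict found: Predict set conflict for X: { 'c' }
The grammar is NOT LL(1).

Answer: No. Predict set conflict for X: { 'c' }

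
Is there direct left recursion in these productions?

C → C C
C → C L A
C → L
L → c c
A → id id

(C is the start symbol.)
Yes, C is left-recursive

Direct left recursion occurs when N → N α for some non-terminal N (the right-hand side begins with the left-hand side itself).

C → C C: LEFT RECURSIVE (starts with C)
C → C L A: LEFT RECURSIVE (starts with C)
C → L: starts with L
L → c c: starts with c
A → id id: starts with id

The grammar has direct left recursion on: C.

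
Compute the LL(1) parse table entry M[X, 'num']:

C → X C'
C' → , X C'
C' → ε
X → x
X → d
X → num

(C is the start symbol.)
To find M[X, 'num'], we find productions for X where 'num' is in the predict set (PREDICT(N → α) = (FIRST(α) \ {ε}) ∪ (FOLLOW(N) if α ⇒* ε)).

X → x: PREDICT = { 'x' }
X → d: PREDICT = { 'd' }
X → num: PREDICT = { 'num' }
  'num' is in predict set, so this production goes in M[X, 'num']

M[X, 'num'] = X → num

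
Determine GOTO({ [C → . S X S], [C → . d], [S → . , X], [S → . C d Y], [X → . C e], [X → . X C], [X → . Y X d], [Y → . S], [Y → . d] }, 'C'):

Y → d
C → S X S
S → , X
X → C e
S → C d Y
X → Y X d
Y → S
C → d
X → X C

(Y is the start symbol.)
GOTO(I, 'C') = CLOSURE({ [A → αX.β] : [A → α.Xβ] ∈ I, X = 'C' })

Items with dot before 'C', with the dot advanced:
  [S → . C d Y] → [S → C . d Y]
  [X → . C e] → [X → C . e]
Closure adds nothing (no advanced item has the dot before a non-terminal).

GOTO = { [S → C . d Y], [X → C . e] }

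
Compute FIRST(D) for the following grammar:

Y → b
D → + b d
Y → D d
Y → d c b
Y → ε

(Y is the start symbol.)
{ '+' }

To compute FIRST(D), examine every production with D on the left-hand side, reading each right-hand side left to right until a non-nullable symbol is reached.

From D → + b d:
  - '+' is a terminal: add '+' and stop

Collecting: FIRST(D) = { '+' }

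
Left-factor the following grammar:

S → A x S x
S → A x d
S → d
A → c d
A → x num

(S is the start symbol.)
S → A x S'
S' → S x
S' → d
S → d
A → c d
A → x num

Left-factoring transforms A → αβ₁ | αβ₂ into A → αA' and A' → β₁ | β₂
(α is the longest common prefix among the alternatives). Repeat until
no nonterminal has two alternatives with a common prefix.

Round 1: S has alternatives sharing prefix 'A x'. Introduce S': S → A x S'
  Add: S' → S x
  Add: S' → d

No remaining common prefixes — done.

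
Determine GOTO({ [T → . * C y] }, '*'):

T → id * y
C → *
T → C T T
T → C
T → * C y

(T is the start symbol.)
GOTO(I, '*') = CLOSURE({ [A → αX.β] : [A → α.Xβ] ∈ I, X = '*' })

Items with dot before '*', with the dot advanced:
  [T → . * C y] → [T → * . C y]
Closure of the advanced items:
  [T → * . C y] has the dot before C: add [C → . *]

GOTO = { [C → . *], [T → * . C y] }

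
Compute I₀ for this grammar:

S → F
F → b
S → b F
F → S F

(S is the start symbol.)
First, augment the grammar with S' → S
I₀ = CLOSURE({ [S' → . S] }):
  [S' → . S] has the dot before S: add [S → . F], [S → . b F]
  [S → . F] has the dot before F: add [F → . b], [F → . S F]
No further items can be added.

I₀ = { [F → . S F], [F → . b], [S → . F], [S → . b F], [S' → . S] }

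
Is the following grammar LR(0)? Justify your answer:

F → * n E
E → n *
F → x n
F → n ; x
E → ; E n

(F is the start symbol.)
Yes, the grammar is LR(0)

A grammar is LR(0) if no state in the canonical LR(0) collection has:
  - both a shift item (dot before a terminal) and a complete item (shift-reduce conflict), or
  - two or more complete items (reduce-reduce conflict; the accept item [F' → F .] counts as a complete item here).

Augment with F' → F and build the canonical LR(0) collection (I0 = CLOSURE({[F' → . F]}), then GOTO on every symbol after a dot until no new states appear). It has 15 states:
  I0: { [F → . * n E], [F → . n ; x], [F → . x n], [F' → . F] }  — shift
  I1: { [F → * . n E] }  — shift
  I2: { [F' → F .] }  — accept
  I3: { [F → n . ; x] }  — shift
  I4: { [F → x . n] }  — shift
  I5: { [F → x n .] }  — reduce
  I6: { [F → n ; . x] }  — shift
  I7: { [F → n ; x .] }  — reduce
  I8: { [E → . ; E n], [E → . n *], [F → * n . E] }  — shift
  I9: { [E → . ; E n], [E → . n *], [E → ; . E n] }  — shift
  I10: { [F → * n E .] }  — reduce
  I11: { [E → n . *] }  — shift
  I12: { [E → n * .] }  — reduce
  I13: { [E → ; E . n] }  — shift
  I14: { [E → ; E n .] }  — reduce

Every state is either a pure shift/goto state or contains exactly one complete item and nothing to shift — no conflicts. The grammar is LR(0).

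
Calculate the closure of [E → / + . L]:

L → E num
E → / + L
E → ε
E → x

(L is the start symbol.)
Start with: [E → / + . L]
  [E → / + . L] has the dot before L: add [L → . E num]
  [L → . E num] has the dot before E: add [E → . / + L], [E → .], [E → . x]
No further items can be added.

CLOSURE = { [E → . / + L], [E → . x], [E → .], [E → / + . L], [L → . E num] }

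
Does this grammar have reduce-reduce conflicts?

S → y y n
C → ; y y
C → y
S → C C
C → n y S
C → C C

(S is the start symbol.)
A reduce-reduce conflict occurs when an LR(0) state has two complete items [A → α .] and [B → β .] — both call for a reduction, and with no lookahead the parser cannot choose between them.

Augment with S' → S and build the canonical LR(0) collection (I0 = CLOSURE({[S' → . S]}), then GOTO on every symbol after a dot until no new states appear). It has 15 states:
  I0: { [C → . ; y y], [C → . C C], [C → . n y S], [C → . y], [S → . C C], [S → . y y n], [S' → . S] }  — shift
  I1: { [C → ; . y y] }  — shift
  I2: { [C → . ; y y], [C → . C C], [C → . n y S], [C → . y], [C → C . C], [S → C . C] }  — shift
  I3: { [S' → S .] }  — accept
  I4: { [C → n . y S] }  — shift
  I5: { [C → y .], [S → y . y n] }  — shift, reduce
  I6: { [S → y y . n] }  — shift
  I7: { [S → y y n .] }  — reduce
  I8: { [C → . ; y y], [C → . C C], [C → . n y S], [C → . y], [C → n y . S], [S → . C C], [S → . y y n] }  — shift
  I9: { [C → n y S .] }  — reduce
  I10: { [C → . ; y y], [C → . C C], [C → . n y S], [C → . y], [C → C . C], [C → C C .], [S → C C .] }  — shift, 2 reduces
  I11: { [C → y .] }  — reduce
  I12: { [C → . ; y y], [C → . C C], [C → . n y S], [C → . y], [C → C . C], [C → C C .] }  — shift, reduce
  I13: { [C → ; y . y] }  — shift
  I14: { [C → ; y y .] }  — reduce

I10 contains complete items [C → C C .], [S → C C .] — reduce-reduce conflict.

Answer: Yes — I10: [C → C C .] vs [S → C C .]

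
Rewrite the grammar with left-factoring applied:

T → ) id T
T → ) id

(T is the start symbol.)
T → ) id T'
T' → T
T' → ε

Left-factoring transforms A → αβ₁ | αβ₂ into A → αA' and A' → β₁ | β₂
(α is the longest common prefix among the alternatives). Repeat until
no nonterminal has two alternatives with a common prefix.

Round 1: T has alternatives sharing prefix ') id'. Introduce T': T → ) id T'
  Add: T' → T
  Add: T' → ε

No remaining common prefixes — done.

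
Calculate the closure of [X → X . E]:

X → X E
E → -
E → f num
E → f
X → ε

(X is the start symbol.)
{ [E → . -], [E → . f num], [E → . f], [X → X . E] }

Start with: [X → X . E]
  [X → X . E] has the dot before E: add [E → . -], [E → . f num], [E → . f]
No further items can be added.

CLOSURE = { [E → . -], [E → . f num], [E → . f], [X → X . E] }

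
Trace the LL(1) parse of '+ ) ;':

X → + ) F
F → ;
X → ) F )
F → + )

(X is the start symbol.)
LL(1) parsing maintains a stack (initially the start symbol over $) and the input. At each step: if the stack top is a terminal, match it against the current input token; if it is a non-terminal N, replace it with the RHS of M[N, lookahead] (the unique production whose predict set contains the lookahead).

Stack is shown with the top on the left.

Stack    Input    Action
------------------------
X $      + ) ; $  output X → + ) F
+ ) F $  + ) ; $  match '+'
) F $    ) ; $    match ')'
F $      ; $      output F → ;
; $      ; $      match ';'
$        $        accept

The string is accepted.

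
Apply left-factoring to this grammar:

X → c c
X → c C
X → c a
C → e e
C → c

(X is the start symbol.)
X → c X'
X' → c
X' → C
X' → a
C → e e
C → c

Left-factoring transforms A → αβ₁ | αβ₂ into A → αA' and A' → β₁ | β₂
(α is the longest common prefix among the alternatives). Repeat until
no nonterminal has two alternatives with a common prefix.

Round 1: X has alternatives sharing prefix 'c'. Introduce X': X → c X'
  Add: X' → c
  Add: X' → C
  Add: X' → a

No remaining common prefixes — done.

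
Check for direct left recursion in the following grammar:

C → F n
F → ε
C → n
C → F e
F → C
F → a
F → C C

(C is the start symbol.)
No direct left recursion

Direct left recursion occurs when N → N α for some non-terminal N (the right-hand side begins with the left-hand side itself).

C → F n: starts with F
F → ε: starts with ε
C → n: starts with n
C → F e: starts with F
F → C: starts with C
F → a: starts with a
F → C C: starts with C

No direct left recursion found.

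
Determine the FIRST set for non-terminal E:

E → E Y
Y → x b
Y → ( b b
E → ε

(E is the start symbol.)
{ '(', 'x', ε }

To compute FIRST(E), examine every production with E on the left-hand side, reading each right-hand side left to right until a non-nullable symbol is reached.

FIRST sets of the other non-terminals involved (by the same procedure, iterated to a fixed point):
  FIRST(Y) = { '(', 'x' }

From E → E Y:
  - E is the symbol being defined: contributes nothing new
    E is nullable, so continue to the next symbol
  - Y is a non-terminal: add FIRST(Y) \ {ε} = { '(', 'x' }
    Y is not nullable, so stop
From E → ε:
  - ε-production, so ε ∈ FIRST(E)

Collecting: FIRST(E) = { '(', 'x', ε }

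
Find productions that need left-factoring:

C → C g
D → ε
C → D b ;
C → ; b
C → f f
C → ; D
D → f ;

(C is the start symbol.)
Yes, C has productions with common prefix ';'

Left-factoring is needed when two productions for the same non-terminal
share a common prefix on the right-hand side.

Productions for C:
  C → C g
  C → D b ;
  C → ; b
  C → f f
  C → ; D
Productions for D:
  D → ε
  D → f ;

Found common prefix ';' in productions for C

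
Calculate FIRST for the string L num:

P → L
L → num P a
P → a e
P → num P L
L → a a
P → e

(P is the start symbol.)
FIRST sets of the non-terminals involved (from the grammar, by fixed-point iteration):
  FIRST(L) = { 'a', 'num' }

To compute FIRST(L num), process the symbols left to right:
Symbol L is a non-terminal. Add FIRST(L) \ {ε} = { 'a', 'num' }
L is not nullable (ε ∉ FIRST(L)), so stop here.
FIRST(L num) = { 'a', 'num' }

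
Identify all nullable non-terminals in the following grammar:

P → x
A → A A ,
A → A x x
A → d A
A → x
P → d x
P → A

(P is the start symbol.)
None

There are no ε-productions, so no non-terminal can derive ε.
No non-terminals are nullable.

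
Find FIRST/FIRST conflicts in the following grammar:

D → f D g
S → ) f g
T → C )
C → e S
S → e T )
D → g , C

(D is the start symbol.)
No FIRST/FIRST conflicts.

A FIRST/FIRST conflict occurs when two productions N → α and N → β for the same non-terminal have FIRST(α) ∩ FIRST(β) ≠ ∅ (with ε ∈ FIRST of a nullable right-hand side, so two nullable alternatives also conflict).

Productions for D:
  D → f D g: FIRST = { 'f' }
  D → g , C: FIRST = { 'g' }
Productions for S:
  S → ) f g: FIRST = { ')' }
  S → e T ): FIRST = { 'e' }
T, C have only one production, so no FIRST/FIRST conflict is possible there.

All alternatives of each non-terminal have pairwise disjoint FIRST sets.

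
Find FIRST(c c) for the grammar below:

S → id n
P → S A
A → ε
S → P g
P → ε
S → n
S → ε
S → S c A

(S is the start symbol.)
{ 'c' }

To compute FIRST(c c), process the symbols left to right:
Symbol c is a terminal. Add 'c' and stop.
FIRST(c c) = { 'c' }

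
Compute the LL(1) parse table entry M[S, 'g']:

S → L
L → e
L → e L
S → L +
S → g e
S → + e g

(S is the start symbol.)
S → g e

To find M[S, 'g'], we find productions for S where 'g' is in the predict set (PREDICT(N → α) = (FIRST(α) \ {ε}) ∪ (FOLLOW(N) if α ⇒* ε)).

Relevant sets:
  FIRST(L) = { 'e' }

S → L: PREDICT = { 'e' }
S → L +: PREDICT = { 'e' }
S → g e: PREDICT = { 'g' }
  'g' is in predict set, so this production goes in M[S, 'g']
S → + e g: PREDICT = { '+' }

M[S, 'g'] = S → g e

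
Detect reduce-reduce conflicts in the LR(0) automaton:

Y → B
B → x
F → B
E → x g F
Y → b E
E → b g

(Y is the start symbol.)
A reduce-reduce conflict occurs when an LR(0) state has two complete items [A → α .] and [B → β .] — both call for a reduction, and with no lookahead the parser cannot choose between them.

Augment with Y' → Y and build the canonical LR(0) collection (I0 = CLOSURE({[Y' → . Y]}), then GOTO on every symbol after a dot until no new states appear). It has 12 states:
  I0: { [B → . x], [Y → . B], [Y → . b E], [Y' → . Y] }  — shift
  I1: { [Y → B .] }  — reduce
  I2: { [Y' → Y .] }  — accept
  I3: { [E → . b g], [E → . x g F], [Y → b . E] }  — shift
  I4: { [B → x .] }  — reduce
  I5: { [Y → b E .] }  — reduce
  I6: { [E → b . g] }  — shift
  I7: { [E → x . g F] }  — shift
  I8: { [B → . x], [E → x g . F], [F → . B] }  — shift
  I9: { [F → B .] }  — reduce
  I10: { [E → x g F .] }  — reduce
  I11: { [E → b g .] }  — reduce

No state contains more than one complete item.

Answer: No reduce-reduce conflicts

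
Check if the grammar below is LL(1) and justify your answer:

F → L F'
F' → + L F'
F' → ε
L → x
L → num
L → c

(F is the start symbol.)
Relevant sets:
  FOLLOW(F') = { $ }

For F':
  PREDICT(F' → '+' L F') = { '+' }
  PREDICT(F' → ε) = { $ }
For L:
  PREDICT(L → x) = { 'x' }
  PREDICT(L → num) = { 'num' }
  PREDICT(L → c) = { 'c' }
F has a single production, so nothing to check there.

All predict sets are disjoint. The grammar IS LL(1).

Answer: Yes, the grammar is LL(1).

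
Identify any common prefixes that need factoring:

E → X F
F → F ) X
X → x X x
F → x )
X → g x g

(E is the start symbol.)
No, left-factoring is not needed

Left-factoring is needed when two productions for the same non-terminal
share a common prefix on the right-hand side.

Productions for F:
  F → F ) X
  F → x )
Productions for X:
  X → x X x
  X → g x g

No common prefixes found.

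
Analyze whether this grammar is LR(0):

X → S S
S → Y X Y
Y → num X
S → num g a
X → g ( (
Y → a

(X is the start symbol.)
Yes, the grammar is LR(0)

A grammar is LR(0) if no state in the canonical LR(0) collection has:
  - both a shift item (dot before a terminal) and a complete item (shift-reduce conflict), or
  - two or more complete items (reduce-reduce conflict; the accept item [X' → X .] counts as a complete item here).

Augment with X' → X and build the canonical LR(0) collection (I0 = CLOSURE({[X' → . X]}), then GOTO on every symbol after a dot until no new states appear). It has 16 states:
  I0: { [S → . Y X Y], [S → . num g a], [X → . S S], [X → . g ( (], [X' → . X], [Y → . a], [Y → . num X] }  — shift
  I1: { [S → . Y X Y], [S → . num g a], [X → S . S], [Y → . a], [Y → . num X] }  — shift
  I2: { [X' → X .] }  — accept
  I3: { [S → . Y X Y], [S → . num g a], [S → Y . X Y], [X → . S S], [X → . g ( (], [Y → . a], [Y → . num X] }  — shift
  I4: { [Y → a .] }  — reduce
  I5: { [X → g . ( (] }  — shift
  I6: { [S → . Y X Y], [S → . num g a], [S → num . g a], [X → . S S], [X → . g ( (], [Y → . a], [Y → . num X], [Y → num . X] }  — shift
  I7: { [Y → num X .] }  — reduce
  I8: { [S → num g . a], [X → g . ( (] }  — shift
  I9: { [X → g ( . (] }  — shift
  I10: { [S → num g a .] }  — reduce
  I11: { [X → g ( ( .] }  — reduce
  I12: { [S → Y X . Y], [Y → . a], [Y → . num X] }  — shift
  I13: { [S → Y X Y .] }  — reduce
  I14: { [S → . Y X Y], [S → . num g a], [X → . S S], [X → . g ( (], [Y → . a], [Y → . num X], [Y → num . X] }  — shift
  I15: { [X → S S .] }  — reduce

Every state is either a pure shift/goto state or contains exactly one complete item and nothing to shift — no conflicts. The grammar is LR(0).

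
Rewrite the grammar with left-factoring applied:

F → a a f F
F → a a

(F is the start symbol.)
Left-factoring transforms A → αβ₁ | αβ₂ into A → αA' and A' → β₁ | β₂
(α is the longest common prefix among the alternatives). Repeat until
no nonterminal has two alternatives with a common prefix.

Round 1: F has alternatives sharing prefix 'a a'. Introduce F': F → a a F'
  Add: F' → f F
  Add: F' → ε

No remaining common prefixes — done.

Resulting grammar:
F → a a F'
F' → f F
F' → ε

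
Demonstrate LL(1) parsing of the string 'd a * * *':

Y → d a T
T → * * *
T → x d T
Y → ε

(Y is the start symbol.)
Stack is shown with the top on the left.

Stack    Input        Action
----------------------------
Y $      d a * * * $  output Y → d a T
d a T $  d a * * * $  match 'd'
a T $    a * * * $    match 'a'
T $      * * * $      output T → * * *
* * * $  * * * $      match '*'
* * $    * * $        match '*'
* $      * $          match '*'
$        $            accept

The string is accepted.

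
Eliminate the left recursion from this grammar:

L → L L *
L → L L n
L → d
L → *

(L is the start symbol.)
L is directly left-recursive. The standard transformation for
  A → A α₁ | ... | A α_m | β₁ | ... | β_n
is
  A  → β₁ A' | ... | β_n A'
  A' → α₁ A' | ... | α_m A' | ε

L → d becomes L → d L'
L → * becomes L → * L'
L → L L * becomes L' → L * L'
L → L L n becomes L' → L n L'
Add L' → ε

Resulting grammar:
L → d L'
L → * L'
L' → L * L'
L' → L n L'
L' → ε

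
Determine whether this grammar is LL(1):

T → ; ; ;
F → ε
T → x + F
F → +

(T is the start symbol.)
A grammar is LL(1) if for each non-terminal N with multiple productions, the predict sets of those productions are pairwise disjoint, where PREDICT(N → α) = (FIRST(α) \ {ε}) ∪ (FOLLOW(N) if α ⇒* ε).

Relevant sets:
  FOLLOW(F) = { $ }

For T:
  PREDICT(T → ';' ';' ';') = { ';' }
  PREDICT(T → x '+' F) = { 'x' }
For F:
  PREDICT(F → ε) = { $ }
  PREDICT(F → '+') = { '+' }

All predict sets are disjoint. The grammar IS LL(1).

Answer: Yes, the grammar is LL(1).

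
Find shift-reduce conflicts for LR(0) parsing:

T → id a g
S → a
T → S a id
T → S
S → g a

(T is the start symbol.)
A shift-reduce conflict occurs when an LR(0) state has both:
  - a complete (reduce) item [A → α .] (dot at the end), and
  - a shift item [B → β . c γ] (dot before a terminal).

Augment with T' → T and build the canonical LR(0) collection (I0 = CLOSURE({[T' → . T]}), then GOTO on every symbol after a dot until no new states appear). It has 11 states:
  I0: { [S → . a], [S → . g a], [T → . S a id], [T → . S], [T → . id a g], [T' → . T] }  — shift
  I1: { [T → S . a id], [T → S .] }  — shift, reduce
  I2: { [T' → T .] }  — accept
  I3: { [S → a .] }  — reduce
  I4: { [S → g . a] }  — shift
  I5: { [T → id . a g] }  — shift
  I6: { [T → id a . g] }  — shift
  I7: { [T → id a g .] }  — reduce
  I8: { [S → g a .] }  — reduce
  I9: { [T → S a . id] }  — shift
  I10: { [T → S a id .] }  — reduce

I1 contains reduce item [T → S .] and shift item [T → S . a id] — shift-reduce conflict.

Answer: Yes — I1: [T → S .] vs [T → S . a id]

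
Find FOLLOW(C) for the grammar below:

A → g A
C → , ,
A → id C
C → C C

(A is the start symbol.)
In A → id C: C is at the end, add FOLLOW(A)
In C → C C: C is followed by C, add FIRST(C) \ {ε} = { ',' }
In C → C C: C is at the end; this adds FOLLOW(C) to itself — nothing new

The FOLLOW sets referred to above (computed the same way, to a fixed point):
  FOLLOW(A) = { $ }

Taking the union: FOLLOW(C) = { $, ',' }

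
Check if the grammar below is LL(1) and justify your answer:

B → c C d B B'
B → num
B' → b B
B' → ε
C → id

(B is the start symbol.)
Relevant sets:
  FOLLOW(B') = { $, 'b' }

For B:
  PREDICT(B → c C d B B') = { 'c' }
  PREDICT(B → num) = { 'num' }
For B':
  PREDICT(B' → b B) = { 'b' }
  PREDICT(B' → ε) = { $, 'b' }
C has a single production, so nothing to check there.

Conflict found: Predict set conflict for B': { 'b' }
The grammar is NOT LL(1).

Answer: No. Predict set conflict for B': { 'b' }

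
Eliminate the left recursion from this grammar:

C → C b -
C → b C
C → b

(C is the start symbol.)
C is directly left-recursive. The standard transformation for
  A → A α₁ | ... | A α_m | β₁ | ... | β_n
is
  A  → β₁ A' | ... | β_n A'
  A' → α₁ A' | ... | α_m A' | ε

C → b C becomes C → b C C'
C → b becomes C → b C'
C → C b - becomes C' → b - C'
Add C' → ε

Resulting grammar:
C → b C C'
C → b C'
C' → b - C'
C' → ε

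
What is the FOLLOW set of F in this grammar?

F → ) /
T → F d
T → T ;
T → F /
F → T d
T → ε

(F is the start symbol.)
{ $, '/', 'd' }

To compute FOLLOW(F), find every occurrence of F on a right-hand side N → α F β: add FIRST(β) \ {ε}, and if β is empty or nullable also add FOLLOW(N). Iterate to a fixed point.

F is the start symbol, so $ ∈ FOLLOW(F).
In T → F d: F is followed by d, add FIRST(d) \ {ε} = { 'd' }
In T → F /: F is followed by '/', add FIRST('/') \ {ε} = { '/' }

Taking the union: FOLLOW(F) = { $, '/', 'd' }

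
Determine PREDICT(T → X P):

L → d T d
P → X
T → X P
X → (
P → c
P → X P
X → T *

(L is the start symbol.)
{ '(' }

PREDICT(T → X P) = (FIRST(RHS) \ {ε}) ∪ (FOLLOW(T) if ε ∈ FIRST(RHS), i.e. RHS ⇒* ε)
FIRST(X) = { '(' }
FIRST(X P) = { '(' }
ε ∉ FIRST(X P), so FOLLOW(T) is not added.
PREDICT(T → X P) = { '(' }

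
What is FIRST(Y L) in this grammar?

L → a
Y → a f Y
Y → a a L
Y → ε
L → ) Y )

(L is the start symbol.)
FIRST sets of the non-terminals involved (from the grammar, by fixed-point iteration):
  FIRST(Y) = { 'a', ε }
  FIRST(L) = { ')', 'a' }

To compute FIRST(Y L), process the symbols left to right:
Symbol Y is a non-terminal. Add FIRST(Y) \ {ε} = { 'a' }
Y is nullable (ε ∈ FIRST(Y)), continue to the next symbol.
Symbol L is a non-terminal. Add FIRST(L) \ {ε} = { ')', 'a' }
L is not nullable (ε ∉ FIRST(L)), so stop here.
FIRST(Y L) = { ')', 'a' }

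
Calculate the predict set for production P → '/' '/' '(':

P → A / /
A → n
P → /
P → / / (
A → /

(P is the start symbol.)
PREDICT(P → '/' '/' '(') = (FIRST(RHS) \ {ε}) ∪ (FOLLOW(P) if ε ∈ FIRST(RHS), i.e. RHS ⇒* ε)
FIRST('/' '/' '(') = { '/' }
ε ∉ FIRST('/' '/' '('), so FOLLOW(P) is not added.
PREDICT(P → '/' '/' '(') = { '/' }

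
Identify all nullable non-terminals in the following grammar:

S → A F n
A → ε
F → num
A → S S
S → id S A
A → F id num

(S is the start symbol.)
{ 'A' }

ε-productions: A → ε
So A is immediately nullable.
No further non-terminal can be added: every production for the remaining non-terminals contains a terminal or a non-nullable non-terminal.
Nullable = { 'A' }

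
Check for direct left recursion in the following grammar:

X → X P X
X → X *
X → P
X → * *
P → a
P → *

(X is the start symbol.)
Yes, X is left-recursive

X → X P X: LEFT RECURSIVE (starts with X)
X → X *: LEFT RECURSIVE (starts with X)
X → P: starts with P
X → * *: starts with '*'
P → a: starts with a
P → *: starts with '*'

The grammar has direct left recursion on: X.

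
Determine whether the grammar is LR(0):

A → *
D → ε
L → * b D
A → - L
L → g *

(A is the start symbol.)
Yes, the grammar is LR(0)

A grammar is LR(0) if no state in the canonical LR(0) collection has:
  - both a shift item (dot before a terminal) and a complete item (shift-reduce conflict), or
  - two or more complete items (reduce-reduce conflict; the accept item [A' → A .] counts as a complete item here).

Augment with A' → A and build the canonical LR(0) collection (I0 = CLOSURE({[A' → . A]}), then GOTO on every symbol after a dot until no new states appear). It has 10 states:
  I0: { [A → . *], [A → . - L], [A' → . A] }  — shift
  I1: { [A → * .] }  — reduce
  I2: { [A → - . L], [L → . * b D], [L → . g *] }  — shift
  I3: { [A' → A .] }  — accept
  I4: { [L → * . b D] }  — shift
  I5: { [A → - L .] }  — reduce
  I6: { [L → g . *] }  — shift
  I7: { [L → g * .] }  — reduce
  I8: { [D → .], [L → * b . D] }  — reduce
  I9: { [L → * b D .] }  — reduce

Every state is either a pure shift/goto state or contains exactly one complete item and nothing to shift — no conflicts. The grammar is LR(0).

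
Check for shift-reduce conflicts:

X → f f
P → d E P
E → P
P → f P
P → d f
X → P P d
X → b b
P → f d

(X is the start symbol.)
A shift-reduce conflict occurs when an LR(0) state has both:
  - a complete (reduce) item [A → α .] (dot at the end), and
  - a shift item [B → β . c γ] (dot before a terminal).

Augment with X' → X and build the canonical LR(0) collection (I0 = CLOSURE({[X' → . X]}), then GOTO on every symbol after a dot until no new states appear). It has 17 states:
  I0: { [P → . d E P], [P → . d f], [P → . f P], [P → . f d], [X → . P P d], [X → . b b], [X → . f f], [X' → . X] }  — shift
  I1: { [P → . d E P], [P → . d f], [P → . f P], [P → . f d], [X → P . P d] }  — shift
  I2: { [X' → X .] }  — accept
  I3: { [X → b . b] }  — shift
  I4: { [E → . P], [P → . d E P], [P → . d f], [P → . f P], [P → . f d], [P → d . E P], [P → d . f] }  — shift
  I5: { [P → . d E P], [P → . d f], [P → . f P], [P → . f d], [P → f . P], [P → f . d], [X → f . f] }  — shift
  I6: { [P → f P .] }  — reduce
  I7: { [E → . P], [P → . d E P], [P → . d f], [P → . f P], [P → . f d], [P → d . E P], [P → d . f], [P → f d .] }  — shift, reduce
  I8: { [P → . d E P], [P → . d f], [P → . f P], [P → . f d], [P → f . P], [P → f . d], [X → f f .] }  — shift, reduce
  I9: { [P → . d E P], [P → . d f], [P → . f P], [P → . f d], [P → f . P], [P → f . d] }  — shift
  I10: { [P → . d E P], [P → . d f], [P → . f P], [P → . f d], [P → d E . P] }  — shift
  I11: { [E → P .] }  — reduce
  I12: { [P → . d E P], [P → . d f], [P → . f P], [P → . f d], [P → d f .], [P → f . P], [P → f . d] }  — shift, reduce
  I13: { [P → d E P .] }  — reduce
  I14: { [X → b b .] }  — reduce
  I15: { [X → P P . d] }  — shift
  I16: { [X → P P d .] }  — reduce

I7 contains reduce item [P → f d .] and shift items [P → . d E P], [P → . d f], [P → d . f], [P → . f P], [P → . f d] — shift-reduce conflict.
I8 contains reduce item [X → f f .] and shift items [P → . d E P], [P → . d f], [P → . f P], [P → . f d], [P → f . d] — shift-reduce conflict.
I12 contains reduce item [P → d f .] and shift items [P → . d E P], [P → . d f], [P → . f P], [P → . f d], [P → f . d] — shift-reduce conflict.

Answer: Yes — I7: [P → f d .] vs [P → . d E P]; I8: [X → f f .] vs [P → . d E P]; I12: [P → d f .] vs [P → . d E P]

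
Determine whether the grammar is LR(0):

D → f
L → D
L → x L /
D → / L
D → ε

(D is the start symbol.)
No. Shift-reduce conflict between [D → .] and [D → . / L]

A grammar is LR(0) if no state in the canonical LR(0) collection has:
  - both a shift item (dot before a terminal) and a complete item (shift-reduce conflict), or
  - two or more complete items (reduce-reduce conflict; the accept item [D' → D .] counts as a complete item here).

Augment with D' → D and build the canonical LR(0) collection (I0 = CLOSURE({[D' → . D]}), then GOTO on every symbol after a dot until no new states appear). It has 9 states:
  I0: { [D → . / L], [D → . f], [D → .], [D' → . D] }  — shift, reduce
  I1: { [D → . / L], [D → . f], [D → .], [D → / . L], [L → . D], [L → . x L /] }  — shift, reduce
  I2: { [D' → D .] }  — accept
  I3: { [D → f .] }  — reduce
  I4: { [L → D .] }  — reduce
  I5: { [D → / L .] }  — reduce
  I6: { [D → . / L], [D → . f], [D → .], [L → . D], [L → . x L /], [L → x . L /] }  — shift, reduce
  I7: { [L → x L . /] }  — shift
  I8: { [L → x L / .] }  — reduce

Conflict in state I0:
  Shift-reduce conflict between [D → .] and [D → . / L]
So the grammar is NOT LR(0).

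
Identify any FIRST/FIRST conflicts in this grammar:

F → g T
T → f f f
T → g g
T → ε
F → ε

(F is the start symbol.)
No FIRST/FIRST conflicts.

A FIRST/FIRST conflict occurs when two productions N → α and N → β for the same non-terminal have FIRST(α) ∩ FIRST(β) ≠ ∅ (with ε ∈ FIRST of a nullable right-hand side, so two nullable alternatives also conflict).

Productions for F:
  F → g T: FIRST = { 'g' }
  F → ε: FIRST = { ε }
Productions for T:
  T → f f f: FIRST = { 'f' }
  T → g g: FIRST = { 'g' }
  T → ε: FIRST = { ε }

All alternatives of each non-terminal have pairwise disjoint FIRST sets.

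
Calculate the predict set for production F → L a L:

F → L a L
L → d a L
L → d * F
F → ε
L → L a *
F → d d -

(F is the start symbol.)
{ 'd' }

PREDICT(F → L a L) = (FIRST(RHS) \ {ε}) ∪ (FOLLOW(F) if ε ∈ FIRST(RHS), i.e. RHS ⇒* ε)
FIRST(L) = { 'd' }
FIRST(L a L) = { 'd' }
ε ∉ FIRST(L a L), so FOLLOW(F) is not added.
PREDICT(F → L a L) = { 'd' }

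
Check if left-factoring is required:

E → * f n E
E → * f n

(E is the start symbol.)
Left-factoring is needed when two productions for the same non-terminal
share a common prefix on the right-hand side.

Productions for E:
  E → * f n E
  E → * f n

Found common prefix '* f n' in productions for E

Answer: Yes, E has productions with common prefix '* f n'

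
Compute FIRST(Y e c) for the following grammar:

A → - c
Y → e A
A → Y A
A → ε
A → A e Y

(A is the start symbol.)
FIRST sets of the non-terminals involved (from the grammar, by fixed-point iteration):
  FIRST(Y) = { 'e' }

To compute FIRST(Y e c), process the symbols left to right:
Symbol Y is a non-terminal. Add FIRST(Y) \ {ε} = { 'e' }
Y is not nullable (ε ∉ FIRST(Y)), so stop here.
FIRST(Y e c) = { 'e' }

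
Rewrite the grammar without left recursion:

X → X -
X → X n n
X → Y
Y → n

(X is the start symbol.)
X is directly left-recursive. The standard transformation for
  A → A α₁ | ... | A α_m | β₁ | ... | β_n
is
  A  → β₁ A' | ... | β_n A'
  A' → α₁ A' | ... | α_m A' | ε

X → Y becomes X → Y X'
X → X - becomes X' → - X'
X → X n n becomes X' → n n X'
Add X' → ε

Productions for other non-terminals are unchanged:
  Y → n

Resulting grammar:
X → Y X'
X' → - X'
X' → n n X'
X' → ε
Y → n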